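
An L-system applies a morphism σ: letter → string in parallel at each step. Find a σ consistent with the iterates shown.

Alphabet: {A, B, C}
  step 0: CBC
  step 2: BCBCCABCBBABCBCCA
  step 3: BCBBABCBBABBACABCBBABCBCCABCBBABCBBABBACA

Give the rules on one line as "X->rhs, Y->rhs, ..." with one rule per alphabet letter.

A->CA, B->BC, C->BBA

  step 2 ⇒ step 3: BCBCCABCBBABCBCCA ⇒ BC·BBA·BC·BBA·BBA·CA·BC·BBA·BC·BC·CA·BC·BBA·BC·BBA·BBA·CA
    A ↦ CA
    B ↦ BC
    C ↦ BBA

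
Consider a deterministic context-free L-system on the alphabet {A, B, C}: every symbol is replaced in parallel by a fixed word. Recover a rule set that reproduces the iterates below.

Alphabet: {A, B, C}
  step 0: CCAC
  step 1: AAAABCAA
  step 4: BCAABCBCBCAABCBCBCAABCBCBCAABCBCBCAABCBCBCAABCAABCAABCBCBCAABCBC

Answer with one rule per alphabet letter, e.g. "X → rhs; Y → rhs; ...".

  step 0 ⇒ step 1: CCAC ⇒ AA·AA·BC·AA
    A ↦ BC
    C ↦ AA
    B ↦ BC  (constrained at step 1)

A->BC, B->BC, C->AA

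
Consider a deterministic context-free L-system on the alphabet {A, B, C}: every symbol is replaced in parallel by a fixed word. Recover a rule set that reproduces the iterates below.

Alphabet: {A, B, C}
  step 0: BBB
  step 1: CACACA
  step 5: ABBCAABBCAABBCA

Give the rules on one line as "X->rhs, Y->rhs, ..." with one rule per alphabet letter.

  step 0 ⇒ step 1: BBB ⇒ CA·CA·CA
    B ↦ CA
    A ↦ B  (constrained at step 1)
    C ↦ A  (constrained at step 1)

A->B, B->CA, C->A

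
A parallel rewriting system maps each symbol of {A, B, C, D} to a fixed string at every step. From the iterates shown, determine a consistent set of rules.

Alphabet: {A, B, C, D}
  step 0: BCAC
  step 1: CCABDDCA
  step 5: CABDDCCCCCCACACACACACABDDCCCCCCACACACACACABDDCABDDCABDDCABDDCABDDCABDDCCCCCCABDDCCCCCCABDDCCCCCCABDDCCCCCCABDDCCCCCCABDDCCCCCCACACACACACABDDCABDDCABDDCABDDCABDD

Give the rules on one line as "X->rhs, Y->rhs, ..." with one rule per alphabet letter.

A->BDD, B->C, C->CA, D->CC

  step 0 ⇒ step 1: BCAC ⇒ C·CA·BDD·CA
    A ↦ BDD
    B ↦ C
    C ↦ CA
    D ↦ CC  (constrained at step 1)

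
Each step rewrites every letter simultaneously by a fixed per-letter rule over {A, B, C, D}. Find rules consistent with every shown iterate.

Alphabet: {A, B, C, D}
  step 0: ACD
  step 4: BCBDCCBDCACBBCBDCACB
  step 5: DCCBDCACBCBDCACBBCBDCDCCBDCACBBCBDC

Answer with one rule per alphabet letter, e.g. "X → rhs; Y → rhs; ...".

  step 4 ⇒ step 5: BCBDCCBDCACBBCBDCACB ⇒ DC·CB·DC·A·CB·CB·DC·A·CB·B·CB·DC·DC·CB·DC·A·CB·B·CB·DC
    A ↦ B
    B ↦ DC
    C ↦ CB
    D ↦ A

A->B, B->DC, C->CB, D->A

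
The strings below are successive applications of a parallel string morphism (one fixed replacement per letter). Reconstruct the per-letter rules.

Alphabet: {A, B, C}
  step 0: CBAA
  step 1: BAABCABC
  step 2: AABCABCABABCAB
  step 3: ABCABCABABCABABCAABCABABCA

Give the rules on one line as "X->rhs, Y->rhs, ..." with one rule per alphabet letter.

A->ABC, B->A, C->B

  step 2 ⇒ step 3: AABCABCABABCAB ⇒ ABC·ABC·A·B·ABC·A·B·ABC·A·ABC·A·B·ABC·A
    A ↦ ABC
    B ↦ A
    C ↦ B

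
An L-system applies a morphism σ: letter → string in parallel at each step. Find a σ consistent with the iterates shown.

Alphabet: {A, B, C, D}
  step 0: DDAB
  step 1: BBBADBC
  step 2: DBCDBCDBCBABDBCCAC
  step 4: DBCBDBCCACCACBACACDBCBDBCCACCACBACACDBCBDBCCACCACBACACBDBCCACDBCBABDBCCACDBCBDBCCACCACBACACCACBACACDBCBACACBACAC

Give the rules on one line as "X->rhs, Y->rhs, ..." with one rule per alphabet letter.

  step 1 ⇒ step 2: BBBADBC ⇒ DBC·DBC·DBC·BA·B·DBC·CAC
    A ↦ BA
    B ↦ DBC
    C ↦ CAC
    D ↦ B

A->BA, B->DBC, C->CAC, D->B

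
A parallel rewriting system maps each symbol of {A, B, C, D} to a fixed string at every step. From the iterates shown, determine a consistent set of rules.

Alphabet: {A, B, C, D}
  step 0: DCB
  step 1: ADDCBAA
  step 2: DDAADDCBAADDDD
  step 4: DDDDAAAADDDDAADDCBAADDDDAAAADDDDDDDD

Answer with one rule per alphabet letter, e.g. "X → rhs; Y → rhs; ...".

  step 1 ⇒ step 2: ADDCBAA ⇒ DD·A·A·DDC·BAA·DD·DD
    A ↦ DD
    B ↦ BAA
    C ↦ DDC
    D ↦ A

A->DD, B->BAA, C->DDC, D->A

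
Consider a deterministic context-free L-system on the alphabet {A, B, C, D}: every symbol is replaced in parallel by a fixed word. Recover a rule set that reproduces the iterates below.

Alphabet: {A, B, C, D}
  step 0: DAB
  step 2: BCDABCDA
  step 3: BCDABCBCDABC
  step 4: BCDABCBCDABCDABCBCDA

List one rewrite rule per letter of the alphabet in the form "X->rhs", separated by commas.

A->C, B->BC, C->DA, D->B

  step 3 ⇒ step 4: BCDABCBCDABC ⇒ BC·DA·B·C·BC·DA·BC·DA·B·C·BC·DA
    A ↦ C
    B ↦ BC
    C ↦ DA
    D ↦ B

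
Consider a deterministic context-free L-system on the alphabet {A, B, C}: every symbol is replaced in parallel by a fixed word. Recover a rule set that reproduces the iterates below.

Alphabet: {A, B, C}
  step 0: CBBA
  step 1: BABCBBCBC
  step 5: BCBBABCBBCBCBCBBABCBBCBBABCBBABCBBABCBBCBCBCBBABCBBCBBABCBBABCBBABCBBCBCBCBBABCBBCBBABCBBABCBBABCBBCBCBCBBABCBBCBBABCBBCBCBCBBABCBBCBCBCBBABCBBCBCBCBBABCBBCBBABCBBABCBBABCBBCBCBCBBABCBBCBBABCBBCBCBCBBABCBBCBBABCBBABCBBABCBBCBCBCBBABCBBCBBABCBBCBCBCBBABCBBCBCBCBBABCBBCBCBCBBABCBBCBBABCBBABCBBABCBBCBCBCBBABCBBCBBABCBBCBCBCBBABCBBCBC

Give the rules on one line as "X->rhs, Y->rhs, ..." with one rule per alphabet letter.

A->C, B->BCB, C->BA

  step 0 ⇒ step 1: CBBA ⇒ BA·BCB·BCB·C
    A ↦ C
    B ↦ BCB
    C ↦ BA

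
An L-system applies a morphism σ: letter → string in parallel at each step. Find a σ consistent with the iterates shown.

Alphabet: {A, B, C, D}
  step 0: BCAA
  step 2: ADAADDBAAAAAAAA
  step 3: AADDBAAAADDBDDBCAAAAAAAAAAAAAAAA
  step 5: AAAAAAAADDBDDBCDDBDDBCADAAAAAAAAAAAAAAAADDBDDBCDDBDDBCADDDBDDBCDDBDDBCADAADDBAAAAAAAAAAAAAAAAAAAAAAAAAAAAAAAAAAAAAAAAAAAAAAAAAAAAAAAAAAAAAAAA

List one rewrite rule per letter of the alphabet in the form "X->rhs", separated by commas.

  step 2 ⇒ step 3: ADAADDBAAAAAAAA ⇒ AA·DDB·AA·AA·DDB·DDB·C·AA·AA·AA·AA·AA·AA·AA·AA
    A ↦ AA
    B ↦ C
    D ↦ DDB
    C ↦ AD  (constrained at step 0)

A->AA, B->C, C->AD, D->DDB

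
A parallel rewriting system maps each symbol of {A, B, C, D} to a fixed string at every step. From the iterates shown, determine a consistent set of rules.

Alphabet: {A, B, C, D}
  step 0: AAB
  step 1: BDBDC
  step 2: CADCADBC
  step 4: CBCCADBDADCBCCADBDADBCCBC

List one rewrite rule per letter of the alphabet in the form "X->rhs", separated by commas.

  step 1 ⇒ step 2: BDBDC ⇒ C·AD·C·AD·BC
    B ↦ C
    C ↦ BC
    D ↦ AD
  step 0 ⇒ step 1: AAB ⇒ BD·BD·C
    A ↦ BD

A->BD, B->C, C->BC, D->AD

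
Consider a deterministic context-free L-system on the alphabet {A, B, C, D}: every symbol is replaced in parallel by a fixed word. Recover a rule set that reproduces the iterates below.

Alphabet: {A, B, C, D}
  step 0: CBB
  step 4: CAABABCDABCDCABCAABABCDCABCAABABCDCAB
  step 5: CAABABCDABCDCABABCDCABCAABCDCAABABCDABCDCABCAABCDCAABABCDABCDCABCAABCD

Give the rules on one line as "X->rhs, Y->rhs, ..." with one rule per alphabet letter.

A->AB, B->CD, C->CA, D->B

  step 4 ⇒ step 5: CAABABCDABCDCABCAABABCDCABCAABABCDCAB ⇒ CA·AB·AB·CD·AB·CD·CA·B·AB·CD·CA·B·CA·AB·CD·CA·AB·AB·CD·AB·CD·CA·B·CA·AB·CD·CA·AB·AB·CD·AB·CD·CA·B·CA·AB·CD
    A ↦ AB
    B ↦ CD
    C ↦ CA
    D ↦ B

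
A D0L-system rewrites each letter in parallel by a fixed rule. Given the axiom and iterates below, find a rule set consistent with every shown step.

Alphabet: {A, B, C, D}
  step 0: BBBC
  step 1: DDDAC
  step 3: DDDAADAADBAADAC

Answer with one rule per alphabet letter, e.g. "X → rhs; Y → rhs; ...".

  step 0 ⇒ step 1: BBBC ⇒ D·D·D·AC
    B ↦ D
    C ↦ AC
    A ↦ AAD  (constrained at step 1)
    D ↦ B  (constrained at step 1)

A->AAD, B->D, C->AC, D->B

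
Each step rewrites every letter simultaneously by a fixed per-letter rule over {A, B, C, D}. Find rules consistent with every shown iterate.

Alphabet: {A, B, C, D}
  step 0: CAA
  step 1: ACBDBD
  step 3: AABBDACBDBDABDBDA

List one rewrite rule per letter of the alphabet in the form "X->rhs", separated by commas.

  step 0 ⇒ step 1: CAA ⇒ AC·BD·BD
    A ↦ BD
    C ↦ AC
    B ↦ A  (constrained at step 1)
    D ↦ AB  (constrained at step 1)

A->BD, B->A, C->AC, D->AB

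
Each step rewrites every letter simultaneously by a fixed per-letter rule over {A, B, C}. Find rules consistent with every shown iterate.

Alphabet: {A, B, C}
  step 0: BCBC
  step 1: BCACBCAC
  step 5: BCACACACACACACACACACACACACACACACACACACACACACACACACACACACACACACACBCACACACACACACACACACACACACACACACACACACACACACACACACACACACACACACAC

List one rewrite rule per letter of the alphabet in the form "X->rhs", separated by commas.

  step 0 ⇒ step 1: BCBC ⇒ BC·AC·BC·AC
    B ↦ BC
    C ↦ AC
    A ↦ AC  (constrained at step 1)

A->AC, B->BC, C->AC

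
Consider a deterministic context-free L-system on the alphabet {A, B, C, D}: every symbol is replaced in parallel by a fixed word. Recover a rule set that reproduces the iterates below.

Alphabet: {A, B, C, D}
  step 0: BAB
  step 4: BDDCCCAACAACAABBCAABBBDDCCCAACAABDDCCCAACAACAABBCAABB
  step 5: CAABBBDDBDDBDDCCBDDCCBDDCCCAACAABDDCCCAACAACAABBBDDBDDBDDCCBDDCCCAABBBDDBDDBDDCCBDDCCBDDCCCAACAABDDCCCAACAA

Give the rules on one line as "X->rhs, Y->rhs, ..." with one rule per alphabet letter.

  step 4 ⇒ step 5: BDDCCCAACAACAABBCAABBBDDCCCAACAABDDCCCAACAACAABBCAABB ⇒ CAA·B·B·BDD·BDD·BDD·C·C·BDD·C·C·BDD·C·C·CAA·CAA·BDD·C·C·CAA·CAA·CAA·B·B·BDD·BDD·BDD·C·C·BDD·C·C·CAA·B·B·BDD·BDD·BDD·C·C·BDD·C·C·BDD·C·C·CAA·CAA·BDD·C·C·CAA·CAA
    A ↦ C
    B ↦ CAA
    C ↦ BDD
    D ↦ B

A->C, B->CAA, C->BDD, D->B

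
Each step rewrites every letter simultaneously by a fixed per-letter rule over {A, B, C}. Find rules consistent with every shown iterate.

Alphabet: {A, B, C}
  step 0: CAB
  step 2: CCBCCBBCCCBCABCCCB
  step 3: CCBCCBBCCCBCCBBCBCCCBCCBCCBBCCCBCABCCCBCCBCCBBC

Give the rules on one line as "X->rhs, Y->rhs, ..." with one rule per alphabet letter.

A->CA, B->BC, C->CCB

  step 2 ⇒ step 3: CCBCCBBCCCBCABCCCB ⇒ CCB·CCB·BC·CCB·CCB·BC·BC·CCB·CCB·CCB·BC·CCB·CA·BC·CCB·CCB·CCB·BC
    A ↦ CA
    B ↦ BC
    C ↦ CCB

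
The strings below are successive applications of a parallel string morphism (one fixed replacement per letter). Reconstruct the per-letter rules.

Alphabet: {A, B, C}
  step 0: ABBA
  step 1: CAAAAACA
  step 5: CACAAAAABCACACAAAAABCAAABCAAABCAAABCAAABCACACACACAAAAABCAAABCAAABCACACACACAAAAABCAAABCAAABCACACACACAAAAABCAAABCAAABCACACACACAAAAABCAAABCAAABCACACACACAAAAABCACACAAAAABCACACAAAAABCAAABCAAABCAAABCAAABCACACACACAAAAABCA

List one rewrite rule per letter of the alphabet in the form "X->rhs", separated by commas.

A->CA, B->AA, C->AAB

  step 0 ⇒ step 1: ABBA ⇒ CA·AA·AA·CA
    A ↦ CA
    B ↦ AA
    C ↦ AAB  (constrained at step 1)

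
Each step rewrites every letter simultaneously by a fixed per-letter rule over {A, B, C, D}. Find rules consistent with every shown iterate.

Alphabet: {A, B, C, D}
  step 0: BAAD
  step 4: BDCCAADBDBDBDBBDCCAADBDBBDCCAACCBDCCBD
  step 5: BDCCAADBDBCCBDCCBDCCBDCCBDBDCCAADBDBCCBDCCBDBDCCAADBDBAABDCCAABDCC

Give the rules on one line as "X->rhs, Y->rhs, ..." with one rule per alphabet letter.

A->DB, B->BD, C->A, D->CC

  step 4 ⇒ step 5: BDCCAADBDBDBDBBDCCAADBDBBDCCAACCBDCCBD ⇒ BD·CC·A·A·DB·DB·CC·BD·CC·BD·CC·BD·CC·BD·BD·CC·A·A·DB·DB·CC·BD·CC·BD·BD·CC·A·A·DB·DB·A·A·BD·CC·A·A·BD·CC
    A ↦ DB
    B ↦ BD
    C ↦ A
    D ↦ CC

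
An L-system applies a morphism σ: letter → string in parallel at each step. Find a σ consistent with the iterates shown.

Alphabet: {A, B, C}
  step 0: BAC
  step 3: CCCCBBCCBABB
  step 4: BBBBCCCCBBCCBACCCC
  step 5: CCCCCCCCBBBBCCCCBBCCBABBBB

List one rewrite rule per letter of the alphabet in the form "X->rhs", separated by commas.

  step 4 ⇒ step 5: BBBBCCCCBBCCBACCCC ⇒ CC·CC·CC·CC·B·B·B·B·CC·CC·B·B·CC·BA·B·B·B·B
    A ↦ BA
    B ↦ CC
    C ↦ B

A->BA, B->CC, C->B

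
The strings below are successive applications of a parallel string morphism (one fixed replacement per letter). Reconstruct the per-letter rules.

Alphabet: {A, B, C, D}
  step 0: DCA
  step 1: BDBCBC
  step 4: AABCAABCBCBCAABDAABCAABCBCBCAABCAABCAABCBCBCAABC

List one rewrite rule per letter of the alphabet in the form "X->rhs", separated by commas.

A->BC, B->AA, C->BC, D->BD

  step 0 ⇒ step 1: DCA ⇒ BD·BC·BC
    A ↦ BC
    C ↦ BC
    D ↦ BD
    B ↦ AA  (constrained at step 1)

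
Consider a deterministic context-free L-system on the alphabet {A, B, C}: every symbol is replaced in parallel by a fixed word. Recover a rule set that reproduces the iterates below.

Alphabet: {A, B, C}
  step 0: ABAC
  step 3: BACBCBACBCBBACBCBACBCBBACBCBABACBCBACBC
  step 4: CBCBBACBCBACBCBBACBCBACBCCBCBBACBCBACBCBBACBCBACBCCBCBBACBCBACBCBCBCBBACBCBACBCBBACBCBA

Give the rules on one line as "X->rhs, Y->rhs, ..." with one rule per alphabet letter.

  step 3 ⇒ step 4: BACBCBACBCBBACBCBACBCBBACBCBABACBCBACBC ⇒ CBC·B·BA·CBC·BA·CBC·B·BA·CBC·BA·CBC·CBC·B·BA·CBC·BA·CBC·B·BA·CBC·BA·CBC·CBC·B·BA·CBC·BA·CBC·B·CBC·B·BA·CBC·BA·CBC·B·BA·CBC·BA
    A ↦ B
    B ↦ CBC
    C ↦ BA

A->B, B->CBC, C->BA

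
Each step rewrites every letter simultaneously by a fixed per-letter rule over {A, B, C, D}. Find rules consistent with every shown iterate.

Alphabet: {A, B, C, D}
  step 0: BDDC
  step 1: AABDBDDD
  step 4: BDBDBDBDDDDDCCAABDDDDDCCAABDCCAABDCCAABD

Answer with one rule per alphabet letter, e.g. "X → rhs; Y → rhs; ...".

  step 0 ⇒ step 1: BDDC ⇒ AA·BD·BD·DD
    B ↦ AA
    C ↦ DD
    D ↦ BD
    A ↦ C  (constrained at step 1)

A->C, B->AA, C->DD, D->BD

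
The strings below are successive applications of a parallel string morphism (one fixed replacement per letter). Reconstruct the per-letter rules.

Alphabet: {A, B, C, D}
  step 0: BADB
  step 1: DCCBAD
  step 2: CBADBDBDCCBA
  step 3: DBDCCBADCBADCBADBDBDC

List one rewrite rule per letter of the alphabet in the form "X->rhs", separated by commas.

A->C, B->D, C->DB, D->CBA

  step 2 ⇒ step 3: CBADBDBDCCBA ⇒ DB·D·C·CBA·D·CBA·D·CBA·DB·DB·D·C
    A ↦ C
    B ↦ D
    C ↦ DB
    D ↦ CBA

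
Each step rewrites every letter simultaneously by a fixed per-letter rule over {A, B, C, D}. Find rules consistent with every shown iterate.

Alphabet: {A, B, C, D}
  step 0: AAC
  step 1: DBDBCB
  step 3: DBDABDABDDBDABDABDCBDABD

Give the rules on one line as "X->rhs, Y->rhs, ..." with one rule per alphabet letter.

  step 0 ⇒ step 1: AAC ⇒ DB·DB·CB
    A ↦ DB
    C ↦ CB
    B ↦ D  (constrained at step 1)
    D ↦ ABD  (constrained at step 1)

A->DB, B->D, C->CB, D->ABD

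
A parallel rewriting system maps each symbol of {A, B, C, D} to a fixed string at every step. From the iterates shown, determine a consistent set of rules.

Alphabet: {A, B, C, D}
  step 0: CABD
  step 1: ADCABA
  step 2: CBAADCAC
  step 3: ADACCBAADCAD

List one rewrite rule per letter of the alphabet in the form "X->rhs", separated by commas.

  step 2 ⇒ step 3: CBAADCAC ⇒ AD·A·C·C·BA·AD·C·AD
    A ↦ C
    B ↦ A
    C ↦ AD
    D ↦ BA

A->C, B->A, C->AD, D->BA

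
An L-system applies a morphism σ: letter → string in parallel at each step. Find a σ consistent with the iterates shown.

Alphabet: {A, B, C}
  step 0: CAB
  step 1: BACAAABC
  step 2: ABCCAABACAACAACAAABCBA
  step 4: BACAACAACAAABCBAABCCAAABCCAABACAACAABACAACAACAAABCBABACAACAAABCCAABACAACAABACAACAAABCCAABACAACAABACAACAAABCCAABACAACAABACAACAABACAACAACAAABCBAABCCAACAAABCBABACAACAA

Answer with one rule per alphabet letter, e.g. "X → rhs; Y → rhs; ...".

A->CAA, B->ABC, C->BA

  step 1 ⇒ step 2: BACAAABC ⇒ ABC·CAA·BA·CAA·CAA·CAA·ABC·BA
    A ↦ CAA
    B ↦ ABC
    C ↦ BA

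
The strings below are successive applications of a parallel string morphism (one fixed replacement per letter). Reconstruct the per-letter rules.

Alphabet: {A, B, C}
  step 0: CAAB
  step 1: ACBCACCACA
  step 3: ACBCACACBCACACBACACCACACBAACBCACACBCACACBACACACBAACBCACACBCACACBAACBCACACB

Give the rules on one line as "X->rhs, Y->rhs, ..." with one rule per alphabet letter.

A->CAC, B->A, C->ACB

  step 0 ⇒ step 1: CAAB ⇒ ACB·CAC·CAC·A
    A ↦ CAC
    B ↦ A
    C ↦ ACB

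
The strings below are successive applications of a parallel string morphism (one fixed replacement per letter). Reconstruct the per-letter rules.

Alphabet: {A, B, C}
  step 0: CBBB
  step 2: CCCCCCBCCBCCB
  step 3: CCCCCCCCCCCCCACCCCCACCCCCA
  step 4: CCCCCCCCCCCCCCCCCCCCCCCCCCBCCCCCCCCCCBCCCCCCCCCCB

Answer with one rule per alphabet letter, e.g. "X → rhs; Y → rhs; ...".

A->B, B->CA, C->CC

  step 3 ⇒ step 4: CCCCCCCCCCCCCACCCCCACCCCCA ⇒ CC·CC·CC·CC·CC·CC·CC·CC·CC·CC·CC·CC·CC·B·CC·CC·CC·CC·CC·B·CC·CC·CC·CC·CC·B
    A ↦ B
    C ↦ CC
  step 2 ⇒ step 3: CCCCCCBCCBCCB ⇒ CC·CC·CC·CC·CC·CC·CA·CC·CC·CA·CC·CC·CA
    B ↦ CA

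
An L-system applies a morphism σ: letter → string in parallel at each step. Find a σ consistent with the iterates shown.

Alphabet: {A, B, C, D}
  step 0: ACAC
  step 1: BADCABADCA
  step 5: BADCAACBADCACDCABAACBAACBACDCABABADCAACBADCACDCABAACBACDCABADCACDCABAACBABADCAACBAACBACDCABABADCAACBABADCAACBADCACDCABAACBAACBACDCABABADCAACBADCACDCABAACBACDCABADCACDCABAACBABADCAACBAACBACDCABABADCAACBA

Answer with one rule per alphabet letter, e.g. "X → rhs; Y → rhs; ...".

  step 0 ⇒ step 1: ACAC ⇒ BA·DCA·BA·DCA
    A ↦ BA
    C ↦ DCA
    B ↦ AC  (constrained at step 1)
    D ↦ C  (constrained at step 1)

A->BA, B->AC, C->DCA, D->C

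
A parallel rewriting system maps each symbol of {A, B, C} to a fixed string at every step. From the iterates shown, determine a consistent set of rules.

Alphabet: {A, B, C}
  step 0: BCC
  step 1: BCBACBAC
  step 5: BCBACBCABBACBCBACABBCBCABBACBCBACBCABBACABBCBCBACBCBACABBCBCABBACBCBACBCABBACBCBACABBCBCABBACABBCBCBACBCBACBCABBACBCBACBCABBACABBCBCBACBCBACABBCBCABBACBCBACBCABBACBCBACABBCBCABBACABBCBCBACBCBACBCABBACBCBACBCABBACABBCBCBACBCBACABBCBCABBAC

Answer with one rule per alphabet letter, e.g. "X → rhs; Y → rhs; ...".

  step 0 ⇒ step 1: BCC ⇒ BC·BAC·BAC
    B ↦ BC
    C ↦ BAC
    A ↦ AB  (constrained at step 1)

A->AB, B->BC, C->BAC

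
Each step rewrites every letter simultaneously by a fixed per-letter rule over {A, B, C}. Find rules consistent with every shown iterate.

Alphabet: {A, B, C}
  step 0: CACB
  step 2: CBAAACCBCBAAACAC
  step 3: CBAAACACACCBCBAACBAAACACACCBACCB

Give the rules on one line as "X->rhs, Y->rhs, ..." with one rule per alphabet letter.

  step 2 ⇒ step 3: CBAAACCBCBAAACAC ⇒ CB·AA·AC·AC·AC·CB·CB·AA·CB·AA·AC·AC·AC·CB·AC·CB
    A ↦ AC
    B ↦ AA
    C ↦ CB

A->AC, B->AA, C->CB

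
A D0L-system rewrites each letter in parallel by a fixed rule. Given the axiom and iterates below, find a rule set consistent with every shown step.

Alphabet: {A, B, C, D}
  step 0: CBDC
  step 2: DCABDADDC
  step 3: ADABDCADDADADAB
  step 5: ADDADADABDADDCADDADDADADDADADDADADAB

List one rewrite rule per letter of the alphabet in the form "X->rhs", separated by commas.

A->D, B->C, C->AB, D->AD

  step 2 ⇒ step 3: DCABDADDC ⇒ AD·AB·D·C·AD·D·AD·AD·AB
    A ↦ D
    B ↦ C
    C ↦ AB
    D ↦ AD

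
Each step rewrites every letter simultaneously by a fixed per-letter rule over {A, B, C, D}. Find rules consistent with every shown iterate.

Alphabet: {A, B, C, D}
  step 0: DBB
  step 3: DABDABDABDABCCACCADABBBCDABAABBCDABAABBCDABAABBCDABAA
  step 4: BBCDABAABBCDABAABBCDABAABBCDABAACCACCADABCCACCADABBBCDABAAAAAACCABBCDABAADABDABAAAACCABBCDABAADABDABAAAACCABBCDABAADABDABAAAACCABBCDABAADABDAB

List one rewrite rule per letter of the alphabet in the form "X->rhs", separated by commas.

  step 3 ⇒ step 4: DABDABDABDABCCACCADABBBCDABAABBCDABAABBCDABAABBCDABAA ⇒ BBC·DAB·AA·BBC·DAB·AA·BBC·DAB·AA·BBC·DAB·AA·CCA·CCA·DAB·CCA·CCA·DAB·BBC·DAB·AA·AA·AA·CCA·BBC·DAB·AA·DAB·DAB·AA·AA·CCA·BBC·DAB·AA·DAB·DAB·AA·AA·CCA·BBC·DAB·AA·DAB·DAB·AA·AA·CCA·BBC·DAB·AA·DAB·DAB
    A ↦ DAB
    B ↦ AA
    C ↦ CCA
    D ↦ BBC

A->DAB, B->AA, C->CCA, D->BBC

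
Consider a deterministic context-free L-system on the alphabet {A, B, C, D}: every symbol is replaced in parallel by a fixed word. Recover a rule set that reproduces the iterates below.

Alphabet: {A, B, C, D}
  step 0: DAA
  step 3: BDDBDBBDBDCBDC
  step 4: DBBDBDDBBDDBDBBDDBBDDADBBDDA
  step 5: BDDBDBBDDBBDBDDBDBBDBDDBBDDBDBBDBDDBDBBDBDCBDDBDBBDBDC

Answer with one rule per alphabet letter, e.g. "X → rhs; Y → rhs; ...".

A->C, B->DB, C->DA, D->BD

  step 4 ⇒ step 5: DBBDBDDBBDDBDBBDDBBDDADBBDDA ⇒ BD·DB·DB·BD·DB·BD·BD·DB·DB·BD·BD·DB·BD·DB·DB·BD·BD·DB·DB·BD·BD·C·BD·DB·DB·BD·BD·C
    A ↦ C
    B ↦ DB
    D ↦ BD
  step 3 ⇒ step 4: BDDBDBBDBDCBDC ⇒ DB·BD·BD·DB·BD·DB·DB·BD·DB·BD·DA·DB·BD·DA
    C ↦ DA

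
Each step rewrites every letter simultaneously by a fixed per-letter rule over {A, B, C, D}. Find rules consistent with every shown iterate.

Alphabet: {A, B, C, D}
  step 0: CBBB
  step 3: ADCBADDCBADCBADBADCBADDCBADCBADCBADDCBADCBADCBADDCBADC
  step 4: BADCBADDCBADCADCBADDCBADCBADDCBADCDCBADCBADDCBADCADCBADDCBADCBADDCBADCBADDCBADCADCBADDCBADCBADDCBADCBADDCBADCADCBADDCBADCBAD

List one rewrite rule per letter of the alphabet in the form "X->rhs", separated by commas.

A->B, B->DC, C->BAD, D->ADC

  step 3 ⇒ step 4: ADCBADDCBADCBADBADCBADDCBADCBADCBADDCBADCBADCBADDCBADC ⇒ B·ADC·BAD·DC·B·ADC·ADC·BAD·DC·B·ADC·BAD·DC·B·ADC·DC·B·ADC·BAD·DC·B·ADC·ADC·BAD·DC·B·ADC·BAD·DC·B·ADC·BAD·DC·B·ADC·ADC·BAD·DC·B·ADC·BAD·DC·B·ADC·BAD·DC·B·ADC·ADC·BAD·DC·B·ADC·BAD
    A ↦ B
    B ↦ DC
    C ↦ BAD
    D ↦ ADC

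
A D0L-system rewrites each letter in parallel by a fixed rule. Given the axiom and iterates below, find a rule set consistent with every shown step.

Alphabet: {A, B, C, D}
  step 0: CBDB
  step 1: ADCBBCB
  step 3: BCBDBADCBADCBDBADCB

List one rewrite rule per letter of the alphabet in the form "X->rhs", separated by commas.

A->D, B->CB, C->AD, D->B

  step 0 ⇒ step 1: CBDB ⇒ AD·CB·B·CB
    B ↦ CB
    C ↦ AD
    D ↦ B
    A ↦ D  (constrained at step 1)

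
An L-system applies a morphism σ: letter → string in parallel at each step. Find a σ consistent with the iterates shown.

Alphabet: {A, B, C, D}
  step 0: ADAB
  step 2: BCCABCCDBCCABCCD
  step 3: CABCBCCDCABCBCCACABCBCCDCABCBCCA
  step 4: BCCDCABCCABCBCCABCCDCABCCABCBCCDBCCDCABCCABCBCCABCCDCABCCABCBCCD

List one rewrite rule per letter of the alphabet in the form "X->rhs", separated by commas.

  step 3 ⇒ step 4: CABCBCCDCABCBCCACABCBCCDCABCBCCA ⇒ BC·CD·CA·BC·CA·BC·BC·CA·BC·CD·CA·BC·CA·BC·BC·CD·BC·CD·CA·BC·CA·BC·BC·CA·BC·CD·CA·BC·CA·BC·BC·CD
    A ↦ CD
    B ↦ CA
    C ↦ BC
    D ↦ CA

A->CD, B->CA, C->BC, D->CA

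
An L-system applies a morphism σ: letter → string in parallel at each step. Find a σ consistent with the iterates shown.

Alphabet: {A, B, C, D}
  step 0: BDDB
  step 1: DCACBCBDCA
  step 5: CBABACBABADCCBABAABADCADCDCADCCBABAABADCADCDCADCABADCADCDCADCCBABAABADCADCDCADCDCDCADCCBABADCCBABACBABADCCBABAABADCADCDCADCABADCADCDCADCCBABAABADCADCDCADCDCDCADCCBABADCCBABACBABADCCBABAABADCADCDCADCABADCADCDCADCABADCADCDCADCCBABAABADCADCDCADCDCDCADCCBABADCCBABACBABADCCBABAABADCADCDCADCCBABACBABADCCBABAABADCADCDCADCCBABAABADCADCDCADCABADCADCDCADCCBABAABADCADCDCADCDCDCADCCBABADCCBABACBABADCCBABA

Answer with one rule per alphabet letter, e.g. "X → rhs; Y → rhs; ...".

  step 0 ⇒ step 1: BDDB ⇒ DCA·CB·CB·DCA
    B ↦ DCA
    D ↦ CB
    A ↦ DC  (constrained at step 1)
    C ↦ ABA  (constrained at step 1)

A->DC, B->DCA, C->ABA, D->CB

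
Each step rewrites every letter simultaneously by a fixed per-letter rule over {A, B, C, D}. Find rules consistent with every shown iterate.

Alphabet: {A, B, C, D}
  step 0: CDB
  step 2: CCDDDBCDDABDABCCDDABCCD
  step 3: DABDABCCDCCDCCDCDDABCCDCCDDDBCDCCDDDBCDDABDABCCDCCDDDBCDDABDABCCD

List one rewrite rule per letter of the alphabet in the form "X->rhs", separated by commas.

  step 2 ⇒ step 3: CCDDDBCDDABDABCCDDABCCD ⇒ DAB·DAB·CCD·CCD·CCD·CD·DAB·CCD·CCD·DDB·CD·CCD·DDB·CD·DAB·DAB·CCD·CCD·DDB·CD·DAB·DAB·CCD
    A ↦ DDB
    B ↦ CD
    C ↦ DAB
    D ↦ CCD

A->DDB, B->CD, C->DAB, D->CCD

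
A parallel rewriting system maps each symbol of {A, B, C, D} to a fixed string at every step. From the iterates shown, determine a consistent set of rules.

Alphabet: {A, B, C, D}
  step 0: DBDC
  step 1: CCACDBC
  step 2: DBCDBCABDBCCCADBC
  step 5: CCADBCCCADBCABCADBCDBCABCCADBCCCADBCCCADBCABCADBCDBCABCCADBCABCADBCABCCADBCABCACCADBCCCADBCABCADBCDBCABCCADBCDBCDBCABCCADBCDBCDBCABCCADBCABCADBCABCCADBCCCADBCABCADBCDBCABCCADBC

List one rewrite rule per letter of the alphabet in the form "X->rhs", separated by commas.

A->AB, B->CA, C->DBC, D->C

  step 1 ⇒ step 2: CCACDBC ⇒ DBC·DBC·AB·DBC·C·CA·DBC
    A ↦ AB
    B ↦ CA
    C ↦ DBC
    D ↦ C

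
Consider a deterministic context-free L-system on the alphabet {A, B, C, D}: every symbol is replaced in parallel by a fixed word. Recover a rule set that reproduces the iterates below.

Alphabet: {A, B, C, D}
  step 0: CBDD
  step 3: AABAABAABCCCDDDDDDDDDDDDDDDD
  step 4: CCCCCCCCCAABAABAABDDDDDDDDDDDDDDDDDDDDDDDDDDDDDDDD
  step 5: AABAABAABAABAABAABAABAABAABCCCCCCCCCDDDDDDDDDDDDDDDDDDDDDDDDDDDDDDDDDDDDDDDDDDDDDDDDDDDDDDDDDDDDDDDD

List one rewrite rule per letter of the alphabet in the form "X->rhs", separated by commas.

A->C, B->C, C->AAB, D->DD

  step 4 ⇒ step 5: CCCCCCCCCAABAABAABDDDDDDDDDDDDDDDDDDDDDDDDDDDDDDDD ⇒ AAB·AAB·AAB·AAB·AAB·AAB·AAB·AAB·AAB·C·C·C·C·C·C·C·C·C·DD·DD·DD·DD·DD·DD·DD·DD·DD·DD·DD·DD·DD·DD·DD·DD·DD·DD·DD·DD·DD·DD·DD·DD·DD·DD·DD·DD·DD·DD·DD·DD
    A ↦ C
    B ↦ C
    C ↦ AAB
    D ↦ DD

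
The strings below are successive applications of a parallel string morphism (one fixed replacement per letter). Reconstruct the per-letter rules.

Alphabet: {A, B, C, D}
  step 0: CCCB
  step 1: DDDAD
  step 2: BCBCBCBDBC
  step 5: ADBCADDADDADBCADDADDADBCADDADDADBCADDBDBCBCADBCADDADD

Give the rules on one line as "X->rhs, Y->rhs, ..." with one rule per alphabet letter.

A->BD, B->AD, C->D, D->BC

  step 1 ⇒ step 2: DDDAD ⇒ BC·BC·BC·BD·BC
    A ↦ BD
    D ↦ BC
  step 0 ⇒ step 1: CCCB ⇒ D·D·D·AD
    B ↦ AD
  step 0 ⇒ step 1: CCCB ⇒ D·D·D·AD
    C ↦ D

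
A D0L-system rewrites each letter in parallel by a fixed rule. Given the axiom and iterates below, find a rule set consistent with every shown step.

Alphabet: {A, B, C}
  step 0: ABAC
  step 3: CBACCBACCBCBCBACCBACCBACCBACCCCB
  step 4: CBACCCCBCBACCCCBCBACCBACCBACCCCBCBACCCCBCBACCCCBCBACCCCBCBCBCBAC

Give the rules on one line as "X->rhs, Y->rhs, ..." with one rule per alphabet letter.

A->CC, B->AC, C->CB

  step 3 ⇒ step 4: CBACCBACCBCBCBACCBACCBACCBACCCCB ⇒ CB·AC·CC·CB·CB·AC·CC·CB·CB·AC·CB·AC·CB·AC·CC·CB·CB·AC·CC·CB·CB·AC·CC·CB·CB·AC·CC·CB·CB·CB·CB·AC
    A ↦ CC
    B ↦ AC
    C ↦ CB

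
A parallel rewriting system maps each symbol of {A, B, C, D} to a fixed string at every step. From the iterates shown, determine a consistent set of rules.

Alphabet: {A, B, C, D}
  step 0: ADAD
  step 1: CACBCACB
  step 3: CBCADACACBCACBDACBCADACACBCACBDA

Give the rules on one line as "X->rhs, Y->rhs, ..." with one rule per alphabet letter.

  step 0 ⇒ step 1: ADAD ⇒ CA·CB·CA·CB
    A ↦ CA
    D ↦ CB
    B ↦ DC  (constrained at step 1)
    C ↦ DA  (constrained at step 1)

A->CA, B->DC, C->DA, D->CB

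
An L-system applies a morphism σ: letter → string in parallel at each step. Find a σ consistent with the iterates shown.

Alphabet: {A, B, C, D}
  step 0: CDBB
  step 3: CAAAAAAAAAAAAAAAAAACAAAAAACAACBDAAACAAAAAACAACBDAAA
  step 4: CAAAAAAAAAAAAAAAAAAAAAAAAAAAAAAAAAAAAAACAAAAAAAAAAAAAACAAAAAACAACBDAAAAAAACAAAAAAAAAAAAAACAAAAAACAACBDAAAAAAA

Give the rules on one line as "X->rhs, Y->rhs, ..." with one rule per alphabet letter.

  step 3 ⇒ step 4: CAAAAAAAAAAAAAAAAAACAAAAAACAACBDAAACAAAAAACAACBDAAA ⇒ CAA·AA·AA·AA·AA·AA·AA·AA·AA·AA·AA·AA·AA·AA·AA·AA·AA·AA·AA·CAA·AA·AA·AA·AA·AA·AA·CAA·AA·AA·CAA·CBD·A·AA·AA·AA·CAA·AA·AA·AA·AA·AA·AA·CAA·AA·AA·CAA·CBD·A·AA·AA·AA
    A ↦ AA
    B ↦ CBD
    C ↦ CAA
    D ↦ A

A->AA, B->CBD, C->CAA, D->A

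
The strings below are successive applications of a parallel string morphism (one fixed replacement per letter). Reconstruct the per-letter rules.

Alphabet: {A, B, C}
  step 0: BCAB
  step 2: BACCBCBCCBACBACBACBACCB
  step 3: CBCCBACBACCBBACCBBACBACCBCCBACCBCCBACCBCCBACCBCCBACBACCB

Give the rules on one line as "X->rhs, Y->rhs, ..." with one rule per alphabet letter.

A->CC, B->CB, C->BAC

  step 2 ⇒ step 3: BACCBCBCCBACBACBACBACCB ⇒ CB·CC·BAC·BAC·CB·BAC·CB·BAC·BAC·CB·CC·BAC·CB·CC·BAC·CB·CC·BAC·CB·CC·BAC·BAC·CB
    A ↦ CC
    B ↦ CB
    C ↦ BAC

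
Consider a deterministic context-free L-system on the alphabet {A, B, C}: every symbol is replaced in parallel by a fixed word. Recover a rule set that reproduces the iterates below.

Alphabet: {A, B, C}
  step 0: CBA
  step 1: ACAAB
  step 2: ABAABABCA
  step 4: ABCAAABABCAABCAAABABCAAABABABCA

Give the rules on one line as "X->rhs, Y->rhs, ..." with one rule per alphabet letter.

  step 1 ⇒ step 2: ACAAB ⇒ AB·A·AB·AB·CA
    A ↦ AB
    B ↦ CA
    C ↦ A

A->AB, B->CA, C->A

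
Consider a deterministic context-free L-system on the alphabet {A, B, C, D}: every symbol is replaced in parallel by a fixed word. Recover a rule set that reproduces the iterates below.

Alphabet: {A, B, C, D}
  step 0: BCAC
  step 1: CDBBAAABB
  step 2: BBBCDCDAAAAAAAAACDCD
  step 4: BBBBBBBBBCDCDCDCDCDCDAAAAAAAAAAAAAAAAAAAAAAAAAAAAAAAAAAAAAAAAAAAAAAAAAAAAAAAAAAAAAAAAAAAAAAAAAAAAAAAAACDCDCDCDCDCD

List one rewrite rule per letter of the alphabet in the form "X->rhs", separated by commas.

  step 1 ⇒ step 2: CDBBAAABB ⇒ BB·B·CD·CD·AAA·AAA·AAA·CD·CD
    A ↦ AAA
    B ↦ CD
    C ↦ BB
    D ↦ B

A->AAA, B->CD, C->BB, D->B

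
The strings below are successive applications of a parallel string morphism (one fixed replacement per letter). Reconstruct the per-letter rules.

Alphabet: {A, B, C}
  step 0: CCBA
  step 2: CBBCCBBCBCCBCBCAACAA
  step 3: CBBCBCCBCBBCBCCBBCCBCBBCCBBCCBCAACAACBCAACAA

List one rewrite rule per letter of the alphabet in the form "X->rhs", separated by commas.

  step 2 ⇒ step 3: CBBCCBBCBCCBCBCAACAA ⇒ CB·BC·BC·CB·CB·BC·BC·CB·BC·CB·CB·BC·CB·BC·CB·CAA·CAA·CB·CAA·CAA
    A ↦ CAA
    B ↦ BC
    C ↦ CB

A->CAA, B->BC, C->CB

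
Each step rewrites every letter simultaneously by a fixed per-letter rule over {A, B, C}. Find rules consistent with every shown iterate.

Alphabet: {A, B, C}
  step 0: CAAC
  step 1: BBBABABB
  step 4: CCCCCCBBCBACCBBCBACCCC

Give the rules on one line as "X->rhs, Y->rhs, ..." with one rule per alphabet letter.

A->BA, B->C, C->BB

  step 0 ⇒ step 1: CAAC ⇒ BB·BA·BA·BB
    A ↦ BA
    C ↦ BB
    B ↦ C  (constrained at step 1)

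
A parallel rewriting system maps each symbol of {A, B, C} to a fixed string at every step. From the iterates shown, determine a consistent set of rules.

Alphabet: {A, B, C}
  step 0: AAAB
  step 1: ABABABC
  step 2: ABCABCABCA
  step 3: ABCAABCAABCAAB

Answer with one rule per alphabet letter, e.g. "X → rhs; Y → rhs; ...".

  step 2 ⇒ step 3: ABCABCABCA ⇒ AB·C·A·AB·C·A·AB·C·A·AB
    A ↦ AB
    B ↦ C
    C ↦ A

A->AB, B->C, C->A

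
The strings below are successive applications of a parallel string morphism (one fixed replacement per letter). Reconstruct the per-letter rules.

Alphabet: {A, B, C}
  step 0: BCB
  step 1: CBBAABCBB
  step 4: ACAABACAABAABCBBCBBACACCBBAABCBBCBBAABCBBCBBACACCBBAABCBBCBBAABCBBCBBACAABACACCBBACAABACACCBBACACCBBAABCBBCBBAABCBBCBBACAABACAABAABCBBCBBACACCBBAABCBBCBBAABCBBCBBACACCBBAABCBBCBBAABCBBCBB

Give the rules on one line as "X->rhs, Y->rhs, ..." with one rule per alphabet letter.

  step 0 ⇒ step 1: BCB ⇒ CBB·AAB·CBB
    B ↦ CBB
    C ↦ AAB
    A ↦ AC  (constrained at step 1)

A->AC, B->CBB, C->AAB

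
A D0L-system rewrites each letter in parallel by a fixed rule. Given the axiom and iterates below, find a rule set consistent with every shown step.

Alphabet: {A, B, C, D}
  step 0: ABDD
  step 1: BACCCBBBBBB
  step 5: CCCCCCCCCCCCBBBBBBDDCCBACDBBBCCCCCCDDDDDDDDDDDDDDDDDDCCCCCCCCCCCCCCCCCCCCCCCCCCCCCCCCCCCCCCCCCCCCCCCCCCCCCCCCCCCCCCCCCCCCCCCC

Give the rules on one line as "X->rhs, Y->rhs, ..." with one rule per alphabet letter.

  step 0 ⇒ step 1: ABDD ⇒ BAC·CC·BBB·BBB
    A ↦ BAC
    B ↦ CC
    D ↦ BBB
    C ↦ D  (constrained at step 1)

A->BAC, B->CC, C->D, D->BBB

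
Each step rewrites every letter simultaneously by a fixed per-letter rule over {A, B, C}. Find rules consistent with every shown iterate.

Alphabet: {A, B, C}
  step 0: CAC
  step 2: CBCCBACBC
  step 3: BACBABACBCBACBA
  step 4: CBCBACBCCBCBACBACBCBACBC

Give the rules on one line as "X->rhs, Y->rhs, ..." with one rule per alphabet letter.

  step 3 ⇒ step 4: BACBABACBCBACBA ⇒ C·BC·BA·C·BC·C·BC·BA·C·BA·C·BC·BA·C·BC
    A ↦ BC
    B ↦ C
    C ↦ BA

A->BC, B->C, C->BA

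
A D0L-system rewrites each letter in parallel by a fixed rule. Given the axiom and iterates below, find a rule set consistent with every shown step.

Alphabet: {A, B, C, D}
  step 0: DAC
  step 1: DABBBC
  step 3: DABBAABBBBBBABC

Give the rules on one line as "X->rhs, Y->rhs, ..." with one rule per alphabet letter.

  step 0 ⇒ step 1: DAC ⇒ DA·BB·BC
    A ↦ BB
    C ↦ BC
    D ↦ DA
    B ↦ A  (constrained at step 1)

A->BB, B->A, C->BC, D->DA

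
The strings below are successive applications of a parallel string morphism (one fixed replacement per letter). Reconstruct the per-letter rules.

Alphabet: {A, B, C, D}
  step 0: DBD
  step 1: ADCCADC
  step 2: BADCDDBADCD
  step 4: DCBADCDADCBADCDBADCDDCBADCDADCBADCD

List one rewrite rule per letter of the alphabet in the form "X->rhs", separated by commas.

A->B, B->C, C->D, D->ADC

  step 1 ⇒ step 2: ADCCADC ⇒ B·ADC·D·D·B·ADC·D
    A ↦ B
    C ↦ D
    D ↦ ADC
  step 0 ⇒ step 1: DBD ⇒ ADC·C·ADC
    B ↦ C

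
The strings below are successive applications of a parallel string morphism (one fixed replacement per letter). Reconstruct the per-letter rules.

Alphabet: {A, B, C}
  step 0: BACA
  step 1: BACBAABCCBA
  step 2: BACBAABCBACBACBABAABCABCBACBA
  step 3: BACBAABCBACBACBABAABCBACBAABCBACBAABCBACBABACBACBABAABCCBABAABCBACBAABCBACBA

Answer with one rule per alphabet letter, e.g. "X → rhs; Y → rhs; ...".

A->CBA, B->BA, C->ABC

  step 2 ⇒ step 3: BACBAABCBACBACBABAABCABCBACBA ⇒ BA·CBA·ABC·BA·CBA·CBA·BA·ABC·BA·CBA·ABC·BA·CBA·ABC·BA·CBA·BA·CBA·CBA·BA·ABC·CBA·BA·ABC·BA·CBA·ABC·BA·CBA
    A ↦ CBA
    B ↦ BA
    C ↦ ABC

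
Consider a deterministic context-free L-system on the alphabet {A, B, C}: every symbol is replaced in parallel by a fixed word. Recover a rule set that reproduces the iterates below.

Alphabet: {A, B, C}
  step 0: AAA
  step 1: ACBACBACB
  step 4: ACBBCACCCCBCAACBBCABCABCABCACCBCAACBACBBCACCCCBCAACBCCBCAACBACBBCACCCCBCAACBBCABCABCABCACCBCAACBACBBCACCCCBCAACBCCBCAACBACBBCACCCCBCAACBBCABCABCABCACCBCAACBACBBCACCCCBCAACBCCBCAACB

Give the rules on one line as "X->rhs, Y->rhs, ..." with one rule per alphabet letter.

  step 0 ⇒ step 1: AAA ⇒ ACB·ACB·ACB
    A ↦ ACB
    B ↦ CC  (constrained at step 1)
    C ↦ BCA  (constrained at step 1)

A->ACB, B->CC, C->BCA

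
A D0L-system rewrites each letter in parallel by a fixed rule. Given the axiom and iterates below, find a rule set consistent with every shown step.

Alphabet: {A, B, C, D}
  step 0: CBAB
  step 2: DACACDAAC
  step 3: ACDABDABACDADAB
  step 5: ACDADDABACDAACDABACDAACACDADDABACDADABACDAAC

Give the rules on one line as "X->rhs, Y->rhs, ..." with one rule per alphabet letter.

A->DA, B->D, C->B, D->AC

  step 2 ⇒ step 3: DACACDAAC ⇒ AC·DA·B·DA·B·AC·DA·DA·B
    A ↦ DA
    C ↦ B
    D ↦ AC
    B ↦ D  (constrained at step 0)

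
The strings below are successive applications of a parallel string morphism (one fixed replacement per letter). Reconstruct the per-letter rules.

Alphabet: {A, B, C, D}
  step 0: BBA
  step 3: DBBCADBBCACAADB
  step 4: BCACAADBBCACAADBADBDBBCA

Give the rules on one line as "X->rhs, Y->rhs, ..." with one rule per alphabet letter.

A->DB, B->CA, C->A, D->B

  step 3 ⇒ step 4: DBBCADBBCACAADB ⇒ B·CA·CA·A·DB·B·CA·CA·A·DB·A·DB·DB·B·CA
    A ↦ DB
    B ↦ CA
    C ↦ A
    D ↦ B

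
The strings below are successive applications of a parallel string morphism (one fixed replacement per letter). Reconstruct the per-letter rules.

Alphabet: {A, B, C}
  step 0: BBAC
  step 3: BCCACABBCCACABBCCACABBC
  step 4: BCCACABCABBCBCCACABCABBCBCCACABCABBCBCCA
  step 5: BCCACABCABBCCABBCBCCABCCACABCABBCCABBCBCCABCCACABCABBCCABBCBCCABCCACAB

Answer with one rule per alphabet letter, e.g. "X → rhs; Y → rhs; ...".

  step 4 ⇒ step 5: BCCACABCABBCBCCACABCABBCBCCACABCABBCBCCA ⇒ BC·CA·CA·B·CA·B·BC·CA·B·BC·BC·CA·BC·CA·CA·B·CA·B·BC·CA·B·BC·BC·CA·BC·CA·CA·B·CA·B·BC·CA·B·BC·BC·CA·BC·CA·CA·B
    A ↦ B
    B ↦ BC
    C ↦ CA

A->B, B->BC, C->CA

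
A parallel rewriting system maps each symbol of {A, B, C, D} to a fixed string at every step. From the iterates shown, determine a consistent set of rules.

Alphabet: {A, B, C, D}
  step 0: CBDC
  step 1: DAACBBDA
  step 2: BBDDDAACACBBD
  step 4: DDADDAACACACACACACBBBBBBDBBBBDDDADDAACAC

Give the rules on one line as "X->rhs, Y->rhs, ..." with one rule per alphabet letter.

A->D, B->AC, C->DA, D->BB

  step 1 ⇒ step 2: DAACBBDA ⇒ BB·D·D·DA·AC·AC·BB·D
    A ↦ D
    B ↦ AC
    C ↦ DA
    D ↦ BB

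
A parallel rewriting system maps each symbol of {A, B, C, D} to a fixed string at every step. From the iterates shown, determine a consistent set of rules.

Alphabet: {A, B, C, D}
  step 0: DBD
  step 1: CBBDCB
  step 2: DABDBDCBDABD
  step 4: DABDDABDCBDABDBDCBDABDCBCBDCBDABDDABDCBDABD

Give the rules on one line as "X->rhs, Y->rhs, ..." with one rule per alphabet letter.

A->C, B->BD, C->DA, D->CB

  step 1 ⇒ step 2: CBBDCB ⇒ DA·BD·BD·CB·DA·BD
    B ↦ BD
    C ↦ DA
    D ↦ CB
    A ↦ C  (constrained at step 2)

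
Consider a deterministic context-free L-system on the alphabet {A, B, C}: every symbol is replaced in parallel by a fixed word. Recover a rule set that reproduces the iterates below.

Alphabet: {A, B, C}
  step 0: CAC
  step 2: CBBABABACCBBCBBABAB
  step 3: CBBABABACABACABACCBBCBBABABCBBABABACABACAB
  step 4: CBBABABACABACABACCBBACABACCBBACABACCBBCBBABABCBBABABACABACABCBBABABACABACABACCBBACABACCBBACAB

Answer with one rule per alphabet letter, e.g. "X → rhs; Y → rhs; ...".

A->AC, B->AB, C->CBB

  step 3 ⇒ step 4: CBBABABACABACABACCBBCBBABABCBBABABACABACAB ⇒ CBB·AB·AB·AC·AB·AC·AB·AC·CBB·AC·AB·AC·CBB·AC·AB·AC·CBB·CBB·AB·AB·CBB·AB·AB·AC·AB·AC·AB·CBB·AB·AB·AC·AB·AC·AB·AC·CBB·AC·AB·AC·CBB·AC·AB
    A ↦ AC
    B ↦ AB
    C ↦ CBB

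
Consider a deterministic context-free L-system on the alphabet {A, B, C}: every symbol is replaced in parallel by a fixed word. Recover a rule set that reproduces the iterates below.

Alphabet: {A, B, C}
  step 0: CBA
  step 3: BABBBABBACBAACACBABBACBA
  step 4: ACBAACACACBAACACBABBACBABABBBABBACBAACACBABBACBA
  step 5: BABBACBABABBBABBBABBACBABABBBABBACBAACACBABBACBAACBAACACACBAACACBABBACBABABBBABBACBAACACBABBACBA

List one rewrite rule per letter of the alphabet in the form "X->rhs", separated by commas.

A->BA, B->AC, C->BB

  step 4 ⇒ step 5: ACBAACACACBAACACBABBACBABABBBABBACBAACACBABBACBA ⇒ BA·BB·AC·BA·BA·BB·BA·BB·BA·BB·AC·BA·BA·BB·BA·BB·AC·BA·AC·AC·BA·BB·AC·BA·AC·BA·AC·AC·AC·BA·AC·AC·BA·BB·AC·BA·BA·BB·BA·BB·AC·BA·AC·AC·BA·BB·AC·BA
    A ↦ BA
    B ↦ AC
    C ↦ BB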